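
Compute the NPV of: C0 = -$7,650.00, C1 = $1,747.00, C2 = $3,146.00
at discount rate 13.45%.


Formula: NPV = C0 + C1/(1+r) + C2/(1+r)^2
Discount C1: $1,747.00 / (1 + 0.1345) = $1,539.89
Discount C2: $3,146.00 / (1 + 0.1345)^2 = $2,444.27
NPV = -$7,650.00 + $1,539.89 + $2,444.27 = -$3,665.84

-$3,665.84


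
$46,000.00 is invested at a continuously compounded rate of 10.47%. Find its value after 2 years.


Formula: FV = P * e^(r*t)
Exponent: r*t = 0.1047 * 2 = 0.2094
e^(0.2094) = 1.232938
FV = $46,000.00 * 1.232938 = $56,715.15

$56,715.15


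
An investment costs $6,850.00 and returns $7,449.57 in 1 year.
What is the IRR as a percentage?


Formula: IRR = C1/C0 - 1
Substituting: IRR = $7,449.57 / $6,850.00 - 1
Ratio: 1.087528 - 1 = 0.087528
IRR = 8.7528%

8.7528%


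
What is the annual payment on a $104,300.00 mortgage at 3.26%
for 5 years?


Formula: PMT = PV * r / (1 - (1+r)^(-n))
Denominator: 1 - (1 + 0.0326)^(-5) = 0.148197
Numerator: $104,300.00 * 0.0326 = 3400.18
PMT = 3400.18 / 0.148197 = $22,943.72

$22,943.72


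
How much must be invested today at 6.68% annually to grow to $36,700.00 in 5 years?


Formula: PV = FV / (1 + r)^n
Substituting: PV = $36,700.00 / (1 + 0.0668)^5
Discount factor: (1.0668)^5 = 1.381704
PV = $36,700.00 / 1.381704 = $26,561.40

$26,561.40


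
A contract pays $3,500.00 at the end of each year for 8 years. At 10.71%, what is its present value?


Formula: PV = PMT * (1 - (1+r)^(-n)) / r
Discount factor: (1 + 0.1071)^(-8) = 0.443104
Bracket: 1 - 0.443104 = 0.556896
PV = $3,500.00 * 0.556896 / 0.1071 = $18,199.23

$18,199.23


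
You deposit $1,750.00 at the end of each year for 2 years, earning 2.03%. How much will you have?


Formula: FV = PMT * ((1+r)^n - 1) / r
Growth factor: (1 + 0.0203)^2 = 1.041012
Numerator: 1.041012 - 1 = 0.041012
FV = $1,750.00 * 0.041012 / 0.0203 = $3,535.53

$3,535.53


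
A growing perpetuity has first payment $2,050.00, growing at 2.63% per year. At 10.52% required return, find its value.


Formula: PV = C / (r - g)
Spread: r - g = 0.1052 - 0.0263 = 0.0789
Substituting: PV = $2,050.00 / 0.0789
PV = $25,982.26

$25,982.26


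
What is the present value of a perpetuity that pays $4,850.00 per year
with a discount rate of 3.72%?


Formula: PV = C / r
Substituting: PV = $4,850.00 / 0.0372
PV = $130,376.34

$130,376.34


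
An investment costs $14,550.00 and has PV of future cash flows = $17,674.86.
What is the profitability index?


Formula: PI = PV(cash flows) / initial investment
Substituting: PI = $17,674.86 / $14,550.00
PI = 1.2148

1.2148


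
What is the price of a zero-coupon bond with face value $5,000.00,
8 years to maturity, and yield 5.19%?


Formula: Price = FV / (1 + r)^n
Substituting: Price = $5,000.00 / (1 + 0.0519)^8
Discount factor: (1.0519)^8 = 1.498979
Price = $5,000.00 / 1.498979 = $3,335.60

$3,335.60


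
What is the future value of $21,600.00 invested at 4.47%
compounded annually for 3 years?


Formula: FV = P * (1 + r)^n
Substituting: FV = $21,600.00 * (1 + 0.0447)^3
Growth factor: (1.0447)^3 = 1.140184
FV = $21,600.00 * 1.140184 = $24,627.97

$24,627.97


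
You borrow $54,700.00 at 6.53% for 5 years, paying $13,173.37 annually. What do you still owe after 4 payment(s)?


Formula: Balance = PV*(1+r)^k - PMT*((1+r)^k - 1)/r
Growth: (1 + 0.0653)^4 = 1.287917
Accumulated factor: ((1+r)^k - 1)/r = 4.409135
Balance = $54,700.00 * 1.287917 - $13,173.37 * 4.409135
Balance = $12,365.87

$12,365.87


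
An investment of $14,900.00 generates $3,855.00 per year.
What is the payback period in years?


Formula: Payback = investment / annual cash flow
Substituting: Payback = $14,900.00 / $3,855.00
Payback = 3.8651 years

3.8651 years


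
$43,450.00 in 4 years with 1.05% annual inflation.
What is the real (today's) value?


Formula: Real value = nominal / (1 + inflation)^years
Price level: (1 + 0.0105)^4 = 1.042666
Real value = $43,450.00 / 1.042666 = $41,672.02

$41,672.02


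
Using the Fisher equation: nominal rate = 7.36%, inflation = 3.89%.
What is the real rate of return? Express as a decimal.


Formula: (1 + r_real) = (1 + r_nom) / (1 + inflation)
Substituting: (1 + r_real) = 1.0736 / 1.0389
(1 + r_real) = 1.033401
r_real = 1.033401 - 1 = 0.033401

0.033401


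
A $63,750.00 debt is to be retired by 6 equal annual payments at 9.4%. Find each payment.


Formula: PMT = PV * r / (1 - (1+r)^(-n))
Denominator: 1 - (1 + 0.094)^(-6) = 0.416695
Numerator: $63,750.00 * 0.094 = 5992.5
PMT = 5992.5 / 0.416695 = $14,381.04

$14,381.04


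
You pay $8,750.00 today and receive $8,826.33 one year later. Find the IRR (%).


Formula: IRR = C1/C0 - 1
Substituting: IRR = $8,826.33 / $8,750.00 - 1
Ratio: 1.008723 - 1 = 0.008723
IRR = 0.8723%

0.8723%


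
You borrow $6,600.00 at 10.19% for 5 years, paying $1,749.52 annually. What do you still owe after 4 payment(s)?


Formula: Balance = PV*(1+r)^k - PMT*((1+r)^k - 1)/r
Growth: (1 + 0.1019)^4 = 1.474242
Accumulated factor: ((1+r)^k - 1)/r = 4.653993
Balance = $6,600.00 * 1.474242 - $1,749.52 * 4.653993
Balance = $1,587.74

$1,587.74


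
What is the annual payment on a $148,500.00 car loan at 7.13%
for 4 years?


Formula: PMT = PV * r / (1 - (1+r)^(-n))
Denominator: 1 - (1 + 0.0713)^(-4) = 0.240801
Numerator: $148,500.00 * 0.0713 = 10588.05
PMT = 10588.05 / 0.240801 = $43,970.11

$43,970.11


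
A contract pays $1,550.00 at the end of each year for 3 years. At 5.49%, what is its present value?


Formula: PV = PMT * (1 - (1+r)^(-n)) / r
Discount factor: (1 + 0.0549)^(-3) = 0.851856
Bracket: 1 - 0.851856 = 0.148144
PV = $1,550.00 * 0.148144 / 0.0549 = $4,182.58

$4,182.58


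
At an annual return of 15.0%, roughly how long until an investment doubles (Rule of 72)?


Formula: Years ≈ 72 / r
Substituting: Years ≈ 72 / 15.0
Years ≈ 4.8

4.8 years


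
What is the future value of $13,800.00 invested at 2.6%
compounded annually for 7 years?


Formula: FV = P * (1 + r)^n
Substituting: FV = $13,800.00 * (1 + 0.026)^7
Growth factor: (1.026)^7 = 1.196827
FV = $13,800.00 * 1.196827 = $16,516.22

$16,516.22


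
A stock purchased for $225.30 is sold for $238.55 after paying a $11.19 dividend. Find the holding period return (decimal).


Formula: HPR = (P1 - P0 + D) / P0
Gain: $238.55 - $225.30 + $11.19 = $24.44
HPR = $24.44 / $225.30 = 0.1085

0.1085


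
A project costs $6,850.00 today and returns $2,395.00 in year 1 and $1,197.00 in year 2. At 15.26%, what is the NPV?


Formula: NPV = C0 + C1/(1+r) + C2/(1+r)^2
Discount C1: $2,395.00 / (1 + 0.1526) = $2,077.91
Discount C2: $1,197.00 / (1 + 0.1526)^2 = $901.03
NPV = -$6,850.00 + $2,077.91 + $901.03 = -$3,871.06

-$3,871.06


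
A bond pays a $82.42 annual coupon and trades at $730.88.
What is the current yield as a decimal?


Formula: Current yield = annual coupon / price
Substituting: CY = $82.42 / $730.88
CY = 0.112768

0.112768


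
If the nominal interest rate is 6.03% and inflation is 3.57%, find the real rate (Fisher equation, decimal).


Formula: (1 + r_real) = (1 + r_nom) / (1 + inflation)
Substituting: (1 + r_real) = 1.0603 / 1.0357
(1 + r_real) = 1.023752
r_real = 1.023752 - 1 = 0.023752

0.023752


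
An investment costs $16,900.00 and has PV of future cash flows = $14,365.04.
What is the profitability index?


Formula: PI = PV(cash flows) / initial investment
Substituting: PI = $14,365.04 / $16,900.00
PI = 0.85

0.85


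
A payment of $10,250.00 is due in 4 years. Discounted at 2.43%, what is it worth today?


Formula: PV = FV / (1 + r)^n
Substituting: PV = $10,250.00 / (1 + 0.0243)^4
Discount factor: (1.0243)^4 = 1.100801
PV = $10,250.00 / 1.100801 = $9,311.40

$9,311.40


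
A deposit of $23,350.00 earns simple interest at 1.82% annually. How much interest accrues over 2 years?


Formula: I = P * r * t
Substituting: I = $23,350.00 * 0.0182 * 2
Step: I = $23,350.00 * 0.0364
I = $849.94

$849.94


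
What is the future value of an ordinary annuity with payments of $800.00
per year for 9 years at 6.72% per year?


Formula: FV = PMT * ((1+r)^n - 1) / r
Growth factor: (1 + 0.0672)^9 = 1.795611
Numerator: 1.795611 - 1 = 0.795611
FV = $800.00 * 0.795611 / 0.0672 = $9,471.56

$9,471.56


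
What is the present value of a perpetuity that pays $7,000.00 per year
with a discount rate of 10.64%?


Formula: PV = C / r
Substituting: PV = $7,000.00 / 0.1064
PV = $65,789.47

$65,789.47


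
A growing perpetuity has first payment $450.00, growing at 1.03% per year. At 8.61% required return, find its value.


Formula: PV = C / (r - g)
Spread: r - g = 0.0861 - 0.0103 = 0.0758
Substituting: PV = $450.00 / 0.0758
PV = $5,936.68

$5,936.68


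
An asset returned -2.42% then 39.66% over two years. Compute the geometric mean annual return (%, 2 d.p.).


Formula: Geometric mean = ((1+r1)*(1+r2))^(1/2) - 1
Product: (1 + -0.0242) * (1 + 0.3966) = 0.9758 * 1.3966 = 1.362802
Square root: 1.362802^0.5 = 1.167391
Geometric mean = 1.167391 - 1 = 0.167391
As percentage: 16.74%

16.74%


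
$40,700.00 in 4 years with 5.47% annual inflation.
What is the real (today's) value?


Formula: Real value = nominal / (1 + inflation)^years
Price level: (1 + 0.0547)^4 = 1.237416
Real value = $40,700.00 / 1.237416 = $32,891.12

$32,891.12


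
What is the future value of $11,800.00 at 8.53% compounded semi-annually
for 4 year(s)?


Formula: FV = P * (1 + r/m)^(m*t)
Period rate: r/m = 0.0853 / 2 = 0.04265
Total periods: m*t = 2 * 4 = 8
Growth factor: (1 + 0.04265)^8 = 1.396717
FV = $11,800.00 * 1.396717 = $16,481.26

$16,481.26


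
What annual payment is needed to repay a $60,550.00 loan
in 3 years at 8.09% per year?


Formula: PMT = PV * r / (1 - (1+r)^(-n))
Denominator: 1 - (1 + 0.0809)^(-3) = 0.208149
Numerator: $60,550.00 * 0.0809 = 4898.495
PMT = 4898.495 / 0.208149 = $23,533.59

$23,533.59


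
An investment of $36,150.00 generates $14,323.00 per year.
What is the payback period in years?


Formula: Payback = investment / annual cash flow
Substituting: Payback = $36,150.00 / $14,323.00
Payback = 2.5239 years

2.5239 years


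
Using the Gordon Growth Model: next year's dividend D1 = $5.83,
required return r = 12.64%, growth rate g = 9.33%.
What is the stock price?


Formula: P = D1 / (r - g)
Spread: r - g = 0.1264 - 0.0933 = 0.0331
Substituting: P = $5.83 / 0.0331
P = $176.13

$176.13


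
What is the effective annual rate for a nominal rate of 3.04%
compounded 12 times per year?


Formula: EAR = (1 + r/m)^m - 1
Period rate: r/m = 0.0304 / 12 = 0.002533
Compounding: (1 + 0.002533)^12 = 1.030827
EAR = 1.030827 - 1 = 0.030827

0.030827


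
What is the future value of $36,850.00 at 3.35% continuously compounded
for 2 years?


Formula: FV = P * e^(r*t)
Exponent: r*t = 0.0335 * 2 = 0.067
e^(0.067) = 1.069295
FV = $36,850.00 * 1.069295 = $39,403.54

$39,403.54


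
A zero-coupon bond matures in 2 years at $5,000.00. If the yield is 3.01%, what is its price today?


Formula: Price = FV / (1 + r)^n
Substituting: Price = $5,000.00 / (1 + 0.0301)^2
Discount factor: (1.0301)^2 = 1.061106
Price = $5,000.00 / 1.061106 = $4,712.06

$4,712.06


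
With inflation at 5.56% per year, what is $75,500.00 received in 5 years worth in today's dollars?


Formula: Real value = nominal / (1 + inflation)^years
Price level: (1 + 0.0556)^5 = 1.310681
Real value = $75,500.00 / 1.310681 = $57,603.66

$57,603.66


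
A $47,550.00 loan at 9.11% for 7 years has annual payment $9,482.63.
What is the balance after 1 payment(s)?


Formula: Balance = PV*(1+r)^k - PMT*((1+r)^k - 1)/r
Growth: (1 + 0.0911)^1 = 1.0911
Accumulated factor: ((1+r)^k - 1)/r = 1.0
Balance = $47,550.00 * 1.0911 - $9,482.63 * 1.0
Balance = $42,399.18

$42,399.18


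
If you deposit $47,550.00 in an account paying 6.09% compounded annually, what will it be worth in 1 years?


Formula: FV = P * (1 + r)^n
Substituting: FV = $47,550.00 * (1 + 0.0609)^1
Growth factor: (1.0609)^1 = 1.0609
FV = $47,550.00 * 1.0609 = $50,445.80

$50,445.80


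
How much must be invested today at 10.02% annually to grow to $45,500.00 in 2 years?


Formula: PV = FV / (1 + r)^n
Substituting: PV = $45,500.00 / (1 + 0.1002)^2
Discount factor: (1.1002)^2 = 1.21044
PV = $45,500.00 / 1.21044 = $37,589.64

$37,589.64


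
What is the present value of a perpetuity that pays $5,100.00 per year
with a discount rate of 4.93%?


Formula: PV = C / r
Substituting: PV = $5,100.00 / 0.0493
PV = $103,448.28

$103,448.28


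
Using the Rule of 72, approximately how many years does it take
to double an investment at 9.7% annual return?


Formula: Years ≈ 72 / r
Substituting: Years ≈ 72 / 9.7
Years ≈ 7.4

7.4 years


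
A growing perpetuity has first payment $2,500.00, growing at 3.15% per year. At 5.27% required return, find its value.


Formula: PV = C / (r - g)
Spread: r - g = 0.0527 - 0.0315 = 0.0212
Substituting: PV = $2,500.00 / 0.0212
PV = $117,924.53

$117,924.53


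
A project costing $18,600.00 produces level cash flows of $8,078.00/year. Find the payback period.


Formula: Payback = investment / annual cash flow
Substituting: Payback = $18,600.00 / $8,078.00
Payback = 2.3026 years

2.3026 years


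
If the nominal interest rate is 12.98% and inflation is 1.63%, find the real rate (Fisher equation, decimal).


Formula: (1 + r_real) = (1 + r_nom) / (1 + inflation)
Substituting: (1 + r_real) = 1.1298 / 1.0163
(1 + r_real) = 1.11168
r_real = 1.11168 - 1 = 0.11168

0.11168


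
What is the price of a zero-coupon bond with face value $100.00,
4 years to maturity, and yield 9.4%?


Formula: Price = FV / (1 + r)^n
Substituting: Price = $100.00 / (1 + 0.094)^4
Discount factor: (1.094)^4 = 1.432416
Price = $100.00 / 1.432416 = $69.81

$69.81


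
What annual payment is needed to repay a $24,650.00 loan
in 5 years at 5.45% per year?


Formula: PMT = PV * r / (1 - (1+r)^(-n))
Denominator: 1 - (1 + 0.0545)^(-5) = 0.23305
Numerator: $24,650.00 * 0.0545 = 1343.425
PMT = 1343.425 / 0.23305 = $5,764.54

$5,764.54


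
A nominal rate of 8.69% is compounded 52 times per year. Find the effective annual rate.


Formula: EAR = (1 + r/m)^m - 1
Period rate: r/m = 0.0869 / 52 = 0.001671
Compounding: (1 + 0.001671)^52 = 1.090708
EAR = 1.090708 - 1 = 0.090708

0.090708


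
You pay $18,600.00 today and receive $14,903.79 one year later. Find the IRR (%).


Formula: IRR = C1/C0 - 1
Substituting: IRR = $14,903.79 / $18,600.00 - 1
Ratio: 0.801279 - 1 = -0.198721
IRR = -19.8721%

-19.8721%


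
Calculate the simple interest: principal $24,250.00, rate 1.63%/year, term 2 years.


Formula: I = P * r * t
Substituting: I = $24,250.00 * 0.0163 * 2
Step: I = $24,250.00 * 0.0326
I = $790.55

$790.55


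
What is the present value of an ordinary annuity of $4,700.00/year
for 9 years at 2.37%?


Formula: PV = PMT * (1 - (1+r)^(-n)) / r
Discount factor: (1 + 0.0237)^(-9) = 0.809927
Bracket: 1 - 0.809927 = 0.190073
PV = $4,700.00 * 0.190073 / 0.0237 = $37,693.88

$37,693.88


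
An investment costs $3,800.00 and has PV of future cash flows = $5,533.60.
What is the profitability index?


Formula: PI = PV(cash flows) / initial investment
Substituting: PI = $5,533.60 / $3,800.00
PI = 1.4562

1.4562


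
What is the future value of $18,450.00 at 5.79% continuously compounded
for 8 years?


Formula: FV = P * e^(r*t)
Exponent: r*t = 0.0579 * 8 = 0.4632
e^(0.4632) = 1.589151
FV = $18,450.00 * 1.589151 = $29,319.84

$29,319.84


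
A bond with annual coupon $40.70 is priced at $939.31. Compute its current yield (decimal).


Formula: Current yield = annual coupon / price
Substituting: CY = $40.70 / $939.31
CY = 0.04333

0.04333


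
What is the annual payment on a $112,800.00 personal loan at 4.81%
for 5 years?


Formula: PMT = PV * r / (1 - (1+r)^(-n))
Denominator: 1 - (1 + 0.0481)^(-5) = 0.209346
Numerator: $112,800.00 * 0.0481 = 5425.68
PMT = 5425.68 / 0.209346 = $25,917.27

$25,917.27


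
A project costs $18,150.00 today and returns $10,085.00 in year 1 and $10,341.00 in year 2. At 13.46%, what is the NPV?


Formula: NPV = C0 + C1/(1+r) + C2/(1+r)^2
Discount C1: $10,085.00 / (1 + 0.1346) = $8,888.60
Discount C2: $10,341.00 / (1 + 0.1346)^2 = $8,032.99
NPV = -$18,150.00 + $8,888.60 + $8,032.99 = -$1,228.42

-$1,228.42


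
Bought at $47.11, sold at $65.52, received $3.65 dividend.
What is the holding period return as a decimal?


Formula: HPR = (P1 - P0 + D) / P0
Gain: $65.52 - $47.11 + $3.65 = $22.06
HPR = $22.06 / $47.11 = 0.4683

0.4683


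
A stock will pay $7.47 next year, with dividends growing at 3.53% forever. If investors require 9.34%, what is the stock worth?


Formula: P = D1 / (r - g)
Spread: r - g = 0.0934 - 0.0353 = 0.0581
Substituting: P = $7.47 / 0.0581
P = $128.57

$128.57


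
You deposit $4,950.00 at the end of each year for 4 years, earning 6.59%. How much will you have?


Formula: FV = PMT * ((1+r)^n - 1) / r
Growth factor: (1 + 0.0659)^4 = 1.29082
Numerator: 1.29082 - 1 = 0.29082
FV = $4,950.00 * 0.29082 / 0.0659 = $21,844.63

$21,844.63


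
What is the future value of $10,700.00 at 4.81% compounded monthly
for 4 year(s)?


Formula: FV = P * (1 + r/m)^(m*t)
Period rate: r/m = 0.0481 / 12 = 0.004008
Total periods: m*t = 12 * 4 = 48
Growth factor: (1 + 0.004008)^48 = 1.211689
FV = $10,700.00 * 1.211689 = $12,965.07

$12,965.07


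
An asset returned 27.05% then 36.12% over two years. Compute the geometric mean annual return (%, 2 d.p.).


Formula: Geometric mean = ((1+r1)*(1+r2))^(1/2) - 1
Product: (1 + 0.2705) * (1 + 0.3612) = 1.2705 * 1.3612 = 1.729405
Square root: 1.729405^0.5 = 1.315068
Geometric mean = 1.315068 - 1 = 0.315068
As percentage: 31.51%

31.51%


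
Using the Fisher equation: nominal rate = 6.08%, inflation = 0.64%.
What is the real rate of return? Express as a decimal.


Formula: (1 + r_real) = (1 + r_nom) / (1 + inflation)
Substituting: (1 + r_real) = 1.0608 / 1.0064
(1 + r_real) = 1.054054
r_real = 1.054054 - 1 = 0.054054

0.054054


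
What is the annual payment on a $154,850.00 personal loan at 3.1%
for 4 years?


Formula: PMT = PV * r / (1 - (1+r)^(-n))
Denominator: 1 - (1 + 0.031)^(-4) = 0.114955
Numerator: $154,850.00 * 0.031 = 4800.35
PMT = 4800.35 / 0.114955 = $41,758.50

$41,758.50


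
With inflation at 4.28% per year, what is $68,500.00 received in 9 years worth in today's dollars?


Formula: Real value = nominal / (1 + inflation)^years
Price level: (1 + 0.0428)^9 = 1.458174
Real value = $68,500.00 / 1.458174 = $46,976.58

$46,976.58


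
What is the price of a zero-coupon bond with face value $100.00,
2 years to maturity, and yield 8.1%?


Formula: Price = FV / (1 + r)^n
Substituting: Price = $100.00 / (1 + 0.081)^2
Discount factor: (1.081)^2 = 1.168561
Price = $100.00 / 1.168561 = $85.58

$85.58


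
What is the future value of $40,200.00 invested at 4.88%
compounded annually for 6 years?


Formula: FV = P * (1 + r)^n
Substituting: FV = $40,200.00 * (1 + 0.0488)^6
Growth factor: (1.0488)^6 = 1.330933
FV = $40,200.00 * 1.330933 = $53,503.49

$53,503.49


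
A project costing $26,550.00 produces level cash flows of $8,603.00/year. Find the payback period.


Formula: Payback = investment / annual cash flow
Substituting: Payback = $26,550.00 / $8,603.00
Payback = 3.0861 years

3.0861 years


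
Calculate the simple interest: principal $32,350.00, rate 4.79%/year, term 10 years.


Formula: I = P * r * t
Substituting: I = $32,350.00 * 0.0479 * 10
Step: I = $32,350.00 * 0.479
I = $15,495.65

$15,495.65


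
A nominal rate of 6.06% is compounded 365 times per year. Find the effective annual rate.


Formula: EAR = (1 + r/m)^m - 1
Period rate: r/m = 0.0606 / 365 = 0.000166
Compounding: (1 + 0.000166)^365 = 1.062468
EAR = 1.062468 - 1 = 0.062468

0.062468


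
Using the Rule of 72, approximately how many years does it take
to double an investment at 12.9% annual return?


Formula: Years ≈ 72 / r
Substituting: Years ≈ 72 / 12.9
Years ≈ 5.6

5.6 years


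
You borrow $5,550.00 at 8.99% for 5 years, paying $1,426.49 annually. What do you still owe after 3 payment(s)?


Formula: Balance = PV*(1+r)^k - PMT*((1+r)^k - 1)/r
Growth: (1 + 0.0899)^3 = 1.294673
Accumulated factor: ((1+r)^k - 1)/r = 3.277782
Balance = $5,550.00 * 1.294673 - $1,426.49 * 3.277782
Balance = $2,509.71

$2,509.71


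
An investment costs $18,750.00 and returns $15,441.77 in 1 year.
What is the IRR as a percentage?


Formula: IRR = C1/C0 - 1
Substituting: IRR = $15,441.77 / $18,750.00 - 1
Ratio: 0.823561 - 1 = -0.176439
IRR = -17.6439%

-17.6439%


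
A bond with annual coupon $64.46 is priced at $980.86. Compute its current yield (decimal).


Formula: Current yield = annual coupon / price
Substituting: CY = $64.46 / $980.86
CY = 0.065718

0.065718


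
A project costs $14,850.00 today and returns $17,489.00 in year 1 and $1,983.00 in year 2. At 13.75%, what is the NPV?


Formula: NPV = C0 + C1/(1+r) + C2/(1+r)^2
Discount C1: $17,489.00 / (1 + 0.1375) = $15,374.95
Discount C2: $1,983.00 / (1 + 0.1375)^2 = $1,532.57
NPV = -$14,850.00 + $15,374.95 + $1,532.57 = $2,057.51

$2,057.51


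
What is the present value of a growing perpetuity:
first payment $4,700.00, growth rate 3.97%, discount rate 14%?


Formula: PV = C / (r - g)
Spread: r - g = 0.14 - 0.0397 = 0.1003
Substituting: PV = $4,700.00 / 0.1003
PV = $46,859.42

$46,859.42


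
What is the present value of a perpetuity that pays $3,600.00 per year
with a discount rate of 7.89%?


Formula: PV = C / r
Substituting: PV = $3,600.00 / 0.0789
PV = $45,627.38

$45,627.38


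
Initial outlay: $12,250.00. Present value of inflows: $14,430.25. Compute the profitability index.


Formula: PI = PV(cash flows) / initial investment
Substituting: PI = $14,430.25 / $12,250.00
PI = 1.178

1.178


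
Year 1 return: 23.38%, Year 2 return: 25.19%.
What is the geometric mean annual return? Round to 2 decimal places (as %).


Formula: Geometric mean = ((1+r1)*(1+r2))^(1/2) - 1
Product: (1 + 0.2338) * (1 + 0.2519) = 1.2338 * 1.2519 = 1.544594
Square root: 1.544594^0.5 = 1.242817
Geometric mean = 1.242817 - 1 = 0.242817
As percentage: 24.28%

24.28%


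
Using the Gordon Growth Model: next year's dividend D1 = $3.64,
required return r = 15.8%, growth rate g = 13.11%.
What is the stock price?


Formula: P = D1 / (r - g)
Spread: r - g = 0.158 - 0.1311 = 0.0269
Substituting: P = $3.64 / 0.0269
P = $135.32

$135.32


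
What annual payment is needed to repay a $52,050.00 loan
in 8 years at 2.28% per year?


Formula: PMT = PV * r / (1 - (1+r)^(-n))
Denominator: 1 - (1 + 0.0228)^(-8) = 0.165024
Numerator: $52,050.00 * 0.0228 = 1186.74
PMT = 1186.74 / 0.165024 = $7,191.34

$7,191.34


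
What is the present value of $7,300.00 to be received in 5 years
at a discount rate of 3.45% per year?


Formula: PV = FV / (1 + r)^n
Substituting: PV = $7,300.00 / (1 + 0.0345)^5
Discount factor: (1.0345)^5 = 1.18482
PV = $7,300.00 / 1.18482 = $6,161.27

$6,161.27


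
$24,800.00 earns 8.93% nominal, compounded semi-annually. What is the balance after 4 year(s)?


Formula: FV = P * (1 + r/m)^(m*t)
Period rate: r/m = 0.0893 / 2 = 0.04465
Total periods: m*t = 2 * 4 = 8
Growth factor: (1 + 0.04465)^8 = 1.418295
FV = $24,800.00 * 1.418295 = $35,173.71

$35,173.71


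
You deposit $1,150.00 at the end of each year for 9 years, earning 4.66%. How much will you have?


Formula: FV = PMT * ((1+r)^n - 1) / r
Growth factor: (1 + 0.0466)^9 = 1.506699
Numerator: 1.506699 - 1 = 0.506699
FV = $1,150.00 * 0.506699 / 0.0466 = $12,504.38

$12,504.38


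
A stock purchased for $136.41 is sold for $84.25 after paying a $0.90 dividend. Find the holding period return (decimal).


Formula: HPR = (P1 - P0 + D) / P0
Gain: $84.25 - $136.41 + $0.90 = -$51.26
HPR = -$51.26 / $136.41 = -0.3758

-0.3758


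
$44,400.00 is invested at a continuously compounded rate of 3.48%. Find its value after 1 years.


Formula: FV = P * e^(r*t)
Exponent: r*t = 0.0348 * 1 = 0.0348
e^(0.0348) = 1.035413
FV = $44,400.00 * 1.035413 = $45,972.32

$45,972.32


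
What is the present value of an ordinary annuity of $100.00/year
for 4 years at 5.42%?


Formula: PV = PMT * (1 - (1+r)^(-n)) / r
Discount factor: (1 + 0.0542)^(-4) = 0.80967
Bracket: 1 - 0.80967 = 0.19033
PV = $100.00 * 0.19033 / 0.0542 = $351.16

$351.16


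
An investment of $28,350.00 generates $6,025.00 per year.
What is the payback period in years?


Formula: Payback = investment / annual cash flow
Substituting: Payback = $28,350.00 / $6,025.00
Payback = 4.7054 years

4.7054 years


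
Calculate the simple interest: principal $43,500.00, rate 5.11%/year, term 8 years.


Formula: I = P * r * t
Substituting: I = $43,500.00 * 0.0511 * 8
Step: I = $43,500.00 * 0.4088
I = $17,782.80

$17,782.80


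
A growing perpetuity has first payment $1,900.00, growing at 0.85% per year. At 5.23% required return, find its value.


Formula: PV = C / (r - g)
Spread: r - g = 0.0523 - 0.0085 = 0.0438
Substituting: PV = $1,900.00 / 0.0438
PV = $43,379.00

$43,379.00


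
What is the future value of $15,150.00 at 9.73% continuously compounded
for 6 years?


Formula: FV = P * e^(r*t)
Exponent: r*t = 0.0973 * 6 = 0.5838
e^(0.5838) = 1.792838
FV = $15,150.00 * 1.792838 = $27,161.50

$27,161.50


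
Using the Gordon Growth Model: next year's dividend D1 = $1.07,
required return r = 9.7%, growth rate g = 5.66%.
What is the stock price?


Formula: P = D1 / (r - g)
Spread: r - g = 0.097 - 0.0566 = 0.0404
Substituting: P = $1.07 / 0.0404
P = $26.49

$26.49


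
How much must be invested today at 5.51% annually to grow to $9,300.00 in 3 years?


Formula: PV = FV / (1 + r)^n
Substituting: PV = $9,300.00 / (1 + 0.0551)^3
Discount factor: (1.0551)^3 = 1.174575
PV = $9,300.00 / 1.174575 = $7,917.76

$7,917.76


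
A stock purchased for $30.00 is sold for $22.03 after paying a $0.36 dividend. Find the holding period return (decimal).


Formula: HPR = (P1 - P0 + D) / P0
Gain: $22.03 - $30.00 + $0.36 = -$7.61
HPR = -$7.61 / $30.00 = -0.2537

-0.2537


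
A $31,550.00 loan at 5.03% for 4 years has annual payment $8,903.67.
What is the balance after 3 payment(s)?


Formula: Balance = PV*(1+r)^k - PMT*((1+r)^k - 1)/r
Growth: (1 + 0.0503)^3 = 1.158618
Accumulated factor: ((1+r)^k - 1)/r = 3.15343
Balance = $31,550.00 * 1.158618 - $8,903.67 * 3.15343
Balance = $8,477.28

$8,477.28


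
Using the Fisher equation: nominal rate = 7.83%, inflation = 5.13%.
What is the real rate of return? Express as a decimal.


Formula: (1 + r_real) = (1 + r_nom) / (1 + inflation)
Substituting: (1 + r_real) = 1.0783 / 1.0513
(1 + r_real) = 1.025682
r_real = 1.025682 - 1 = 0.025682

0.025682


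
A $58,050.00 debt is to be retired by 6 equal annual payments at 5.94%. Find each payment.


Formula: PMT = PV * r / (1 - (1+r)^(-n))
Denominator: 1 - (1 + 0.0594)^(-6) = 0.292641
Numerator: $58,050.00 * 0.0594 = 3448.17
PMT = 3448.17 / 0.292641 = $11,782.96

$11,782.96


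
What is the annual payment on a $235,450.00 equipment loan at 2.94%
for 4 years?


Formula: PMT = PV * r / (1 - (1+r)^(-n))
Denominator: 1 - (1 + 0.0294)^(-4) = 0.10944
Numerator: $235,450.00 * 0.0294 = 6922.23
PMT = 6922.23 / 0.10944 = $63,251.56

$63,251.56


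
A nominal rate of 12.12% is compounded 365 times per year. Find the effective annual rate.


Formula: EAR = (1 + r/m)^m - 1
Period rate: r/m = 0.1212 / 365 = 0.000332
Compounding: (1 + 0.000332)^365 = 1.128828
EAR = 1.128828 - 1 = 0.128828

0.128828


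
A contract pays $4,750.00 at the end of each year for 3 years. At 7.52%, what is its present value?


Formula: PV = PMT * (1 - (1+r)^(-n)) / r
Discount factor: (1 + 0.0752)^(-3) = 0.804511
Bracket: 1 - 0.804511 = 0.195489
PV = $4,750.00 * 0.195489 / 0.0752 = $12,348.01

$12,348.01


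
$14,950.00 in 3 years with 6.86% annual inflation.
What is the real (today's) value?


Formula: Real value = nominal / (1 + inflation)^years
Price level: (1 + 0.0686)^3 = 1.220241
Real value = $14,950.00 / 1.220241 = $12,251.68

$12,251.68


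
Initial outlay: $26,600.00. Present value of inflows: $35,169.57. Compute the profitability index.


Formula: PI = PV(cash flows) / initial investment
Substituting: PI = $35,169.57 / $26,600.00
PI = 1.3222

1.3222


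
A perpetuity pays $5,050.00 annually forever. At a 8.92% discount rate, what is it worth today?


Formula: PV = C / r
Substituting: PV = $5,050.00 / 0.0892
PV = $56,614.35

$56,614.35


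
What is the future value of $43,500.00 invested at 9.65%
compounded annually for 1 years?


Formula: FV = P * (1 + r)^n
Substituting: FV = $43,500.00 * (1 + 0.0965)^1
Growth factor: (1.0965)^1 = 1.0965
FV = $43,500.00 * 1.0965 = $47,697.75

$47,697.75


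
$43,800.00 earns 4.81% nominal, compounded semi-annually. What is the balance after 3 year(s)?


Formula: FV = P * (1 + r/m)^(m*t)
Period rate: r/m = 0.0481 / 2 = 0.02405
Total periods: m*t = 2 * 3 = 6
Growth factor: (1 + 0.02405)^6 = 1.153259
FV = $43,800.00 * 1.153259 = $50,512.76

$50,512.76


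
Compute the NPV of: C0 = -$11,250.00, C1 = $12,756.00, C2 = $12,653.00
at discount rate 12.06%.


Formula: NPV = C0 + C1/(1+r) + C2/(1+r)^2
Discount C1: $12,756.00 / (1 + 0.1206) = $11,383.19
Discount C2: $12,653.00 / (1 + 0.1206)^2 = $10,076.10
NPV = -$11,250.00 + $11,383.19 + $10,076.10 = $10,209.28

$10,209.28


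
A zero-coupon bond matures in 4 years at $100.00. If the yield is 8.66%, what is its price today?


Formula: Price = FV / (1 + r)^n
Substituting: Price = $100.00 / (1 + 0.0866)^4
Discount factor: (1.0866)^4 = 1.394051
Price = $100.00 / 1.394051 = $71.73

$71.73


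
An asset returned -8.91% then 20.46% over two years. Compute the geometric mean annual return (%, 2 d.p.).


Formula: Geometric mean = ((1+r1)*(1+r2))^(1/2) - 1
Product: (1 + -0.0891) * (1 + 0.2046) = 0.9109 * 1.2046 = 1.09727
Square root: 1.09727^0.5 = 1.047507
Geometric mean = 1.047507 - 1 = 0.047507
As percentage: 4.75%

4.75%


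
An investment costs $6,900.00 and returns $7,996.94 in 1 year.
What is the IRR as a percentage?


Formula: IRR = C1/C0 - 1
Substituting: IRR = $7,996.94 / $6,900.00 - 1
Ratio: 1.158977 - 1 = 0.158977
IRR = 15.8977%

15.8977%


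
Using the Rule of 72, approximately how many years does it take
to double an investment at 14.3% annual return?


Formula: Years ≈ 72 / r
Substituting: Years ≈ 72 / 14.3
Years ≈ 5.0

5.0 years


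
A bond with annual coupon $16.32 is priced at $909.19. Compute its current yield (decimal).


Formula: Current yield = annual coupon / price
Substituting: CY = $16.32 / $909.19
CY = 0.01795

0.01795


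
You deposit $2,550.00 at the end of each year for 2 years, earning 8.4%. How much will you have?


Formula: FV = PMT * ((1+r)^n - 1) / r
Growth factor: (1 + 0.084)^2 = 1.175056
Numerator: 1.175056 - 1 = 0.175056
FV = $2,550.00 * 0.175056 / 0.084 = $5,314.20

$5,314.20


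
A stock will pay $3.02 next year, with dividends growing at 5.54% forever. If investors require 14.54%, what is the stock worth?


Formula: P = D1 / (r - g)
Spread: r - g = 0.1454 - 0.0554 = 0.09
Substituting: P = $3.02 / 0.09
P = $33.56

$33.56


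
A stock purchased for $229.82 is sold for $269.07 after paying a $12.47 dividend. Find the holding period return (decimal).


Formula: HPR = (P1 - P0 + D) / P0
Gain: $269.07 - $229.82 + $12.47 = $51.72
HPR = $51.72 / $229.82 = 0.225

0.225


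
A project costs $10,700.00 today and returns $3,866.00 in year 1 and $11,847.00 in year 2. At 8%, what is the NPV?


Formula: NPV = C0 + C1/(1+r) + C2/(1+r)^2
Discount C1: $3,866.00 / (1 + 0.08) = $3,579.63
Discount C2: $11,847.00 / (1 + 0.08)^2 = $10,156.89
NPV = -$10,700.00 + $3,579.63 + $10,156.89 = $3,036.52

$3,036.52


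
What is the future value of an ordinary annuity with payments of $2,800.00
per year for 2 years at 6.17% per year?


Formula: FV = PMT * ((1+r)^n - 1) / r
Growth factor: (1 + 0.0617)^2 = 1.127207
Numerator: 1.127207 - 1 = 0.127207
FV = $2,800.00 * 0.127207 / 0.0617 = $5,772.76

$5,772.76


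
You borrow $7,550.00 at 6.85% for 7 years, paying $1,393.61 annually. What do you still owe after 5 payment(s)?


Formula: Balance = PV*(1+r)^k - PMT*((1+r)^k - 1)/r
Growth: (1 + 0.0685)^5 = 1.392748
Accumulated factor: ((1+r)^k - 1)/r = 5.733552
Balance = $7,550.00 * 1.392748 - $1,393.61 * 5.733552
Balance = $2,524.91

$2,524.91


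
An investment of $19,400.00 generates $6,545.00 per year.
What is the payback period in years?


Formula: Payback = investment / annual cash flow
Substituting: Payback = $19,400.00 / $6,545.00
Payback = 2.9641 years

2.9641 years


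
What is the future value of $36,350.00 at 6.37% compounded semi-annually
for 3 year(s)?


Formula: FV = P * (1 + r/m)^(m*t)
Period rate: r/m = 0.0637 / 2 = 0.03185
Total periods: m*t = 2 * 3 = 6
Growth factor: (1 + 0.03185)^6 = 1.206978
FV = $36,350.00 * 1.206978 = $43,873.66

$43,873.66


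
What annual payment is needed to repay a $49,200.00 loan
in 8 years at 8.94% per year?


Formula: PMT = PV * r / (1 - (1+r)^(-n))
Denominator: 1 - (1 + 0.0894)^(-8) = 0.495918
Numerator: $49,200.00 * 0.0894 = 4398.48
PMT = 4398.48 / 0.495918 = $8,869.37

$8,869.37


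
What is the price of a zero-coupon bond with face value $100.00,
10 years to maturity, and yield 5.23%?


Formula: Price = FV / (1 + r)^n
Substituting: Price = $100.00 / (1 + 0.0523)^10
Discount factor: (1.0523)^10 = 1.664929
Price = $100.00 / 1.664929 = $60.06

$60.06


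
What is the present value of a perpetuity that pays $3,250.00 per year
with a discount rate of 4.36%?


Formula: PV = C / r
Substituting: PV = $3,250.00 / 0.0436
PV = $74,541.28

$74,541.28


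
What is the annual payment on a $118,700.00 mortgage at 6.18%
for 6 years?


Formula: PMT = PV * r / (1 - (1+r)^(-n))
Denominator: 1 - (1 + 0.0618)^(-6) = 0.30218
Numerator: $118,700.00 * 0.0618 = 7335.66
PMT = 7335.66 / 0.30218 = $24,275.83

$24,275.83


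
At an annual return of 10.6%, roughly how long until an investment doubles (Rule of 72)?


Formula: Years ≈ 72 / r
Substituting: Years ≈ 72 / 10.6
Years ≈ 6.8

6.8 years


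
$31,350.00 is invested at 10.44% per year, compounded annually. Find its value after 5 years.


Formula: FV = P * (1 + r)^n
Substituting: FV = $31,350.00 * (1 + 0.1044)^5
Growth factor: (1.1044)^5 = 1.642979
FV = $31,350.00 * 1.642979 = $51,507.39

$51,507.39


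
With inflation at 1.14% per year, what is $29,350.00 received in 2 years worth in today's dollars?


Formula: Real value = nominal / (1 + inflation)^years
Price level: (1 + 0.0114)^2 = 1.02293
Real value = $29,350.00 / 1.02293 = $28,692.09

$28,692.09


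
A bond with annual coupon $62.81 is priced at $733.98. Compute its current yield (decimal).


Formula: Current yield = annual coupon / price
Substituting: CY = $62.81 / $733.98
CY = 0.085575

0.085575


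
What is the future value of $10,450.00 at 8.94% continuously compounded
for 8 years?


Formula: FV = P * e^(r*t)
Exponent: r*t = 0.0894 * 8 = 0.7152
e^(0.7152) = 2.044596
FV = $10,450.00 * 2.044596 = $21,366.02

$21,366.02


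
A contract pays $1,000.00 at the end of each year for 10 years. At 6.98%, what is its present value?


Formula: PV = PMT * (1 - (1+r)^(-n)) / r
Discount factor: (1 + 0.0698)^(-10) = 0.5093
Bracket: 1 - 0.5093 = 0.4907
PV = $1,000.00 * 0.4907 / 0.0698 = $7,030.08

$7,030.08


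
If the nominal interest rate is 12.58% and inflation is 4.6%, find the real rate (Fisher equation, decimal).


Formula: (1 + r_real) = (1 + r_nom) / (1 + inflation)
Substituting: (1 + r_real) = 1.1258 / 1.046
(1 + r_real) = 1.076291
r_real = 1.076291 - 1 = 0.076291

0.076291


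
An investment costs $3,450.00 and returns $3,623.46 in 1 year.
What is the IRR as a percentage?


Formula: IRR = C1/C0 - 1
Substituting: IRR = $3,623.46 / $3,450.00 - 1
Ratio: 1.050278 - 1 = 0.050278
IRR = 5.0278%

5.0278%


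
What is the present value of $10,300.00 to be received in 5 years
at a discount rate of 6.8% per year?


Formula: PV = FV / (1 + r)^n
Substituting: PV = $10,300.00 / (1 + 0.068)^5
Discount factor: (1.068)^5 = 1.389493
PV = $10,300.00 / 1.389493 = $7,412.78

$7,412.78


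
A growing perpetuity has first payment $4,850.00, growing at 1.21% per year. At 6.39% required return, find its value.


Formula: PV = C / (r - g)
Spread: r - g = 0.0639 - 0.0121 = 0.0518
Substituting: PV = $4,850.00 / 0.0518
PV = $93,629.34

$93,629.34


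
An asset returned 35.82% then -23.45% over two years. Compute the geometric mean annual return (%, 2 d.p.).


Formula: Geometric mean = ((1+r1)*(1+r2))^(1/2) - 1
Product: (1 + 0.3582) * (1 + -0.2345) = 1.3582 * 0.7655 = 1.039702
Square root: 1.039702^0.5 = 1.019658
Geometric mean = 1.019658 - 1 = 0.019658
As percentage: 1.97%

1.97%


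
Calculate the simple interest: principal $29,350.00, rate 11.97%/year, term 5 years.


Formula: I = P * r * t
Substituting: I = $29,350.00 * 0.1197 * 5
Step: I = $29,350.00 * 0.5985
I = $17,565.98

$17,565.98


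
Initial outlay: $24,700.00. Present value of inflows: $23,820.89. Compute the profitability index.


Formula: PI = PV(cash flows) / initial investment
Substituting: PI = $23,820.89 / $24,700.00
PI = 0.9644

0.9644


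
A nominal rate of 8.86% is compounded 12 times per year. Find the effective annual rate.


Formula: EAR = (1 + r/m)^m - 1
Period rate: r/m = 0.0886 / 12 = 0.007383
Compounding: (1 + 0.007383)^12 = 1.092288
EAR = 1.092288 - 1 = 0.092288

0.092288


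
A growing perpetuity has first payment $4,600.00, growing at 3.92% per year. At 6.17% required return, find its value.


Formula: PV = C / (r - g)
Spread: r - g = 0.0617 - 0.0392 = 0.0225
Substituting: PV = $4,600.00 / 0.0225
PV = $204,444.44

$204,444.44


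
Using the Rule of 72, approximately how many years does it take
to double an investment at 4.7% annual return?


Formula: Years ≈ 72 / r
Substituting: Years ≈ 72 / 4.7
Years ≈ 15.3

15.3 years


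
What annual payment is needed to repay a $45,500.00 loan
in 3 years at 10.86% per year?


Formula: PMT = PV * r / (1 - (1+r)^(-n))
Denominator: 1 - (1 + 0.1086)^(-3) = 0.266035
Numerator: $45,500.00 * 0.1086 = 4941.3
PMT = 4941.3 / 0.266035 = $18,573.88

$18,573.88


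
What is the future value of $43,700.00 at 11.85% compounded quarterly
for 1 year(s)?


Formula: FV = P * (1 + r/m)^(m*t)
Period rate: r/m = 0.1185 / 4 = 0.029625
Total periods: m*t = 4 * 1 = 4
Growth factor: (1 + 0.029625)^4 = 1.123871
FV = $43,700.00 * 1.123871 = $49,113.15

$49,113.15


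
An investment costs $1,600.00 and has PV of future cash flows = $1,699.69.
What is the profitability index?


Formula: PI = PV(cash flows) / initial investment
Substituting: PI = $1,699.69 / $1,600.00
PI = 1.0623

1.0623


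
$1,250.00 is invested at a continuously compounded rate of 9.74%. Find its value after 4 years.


Formula: FV = P * e^(r*t)
Exponent: r*t = 0.0974 * 4 = 0.3896
e^(0.3896) = 1.47639
FV = $1,250.00 * 1.47639 = $1,845.49

$1,845.49


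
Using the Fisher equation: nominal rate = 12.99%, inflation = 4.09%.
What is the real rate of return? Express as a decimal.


Formula: (1 + r_real) = (1 + r_nom) / (1 + inflation)
Substituting: (1 + r_real) = 1.1299 / 1.0409
(1 + r_real) = 1.085503
r_real = 1.085503 - 1 = 0.085503

0.085503


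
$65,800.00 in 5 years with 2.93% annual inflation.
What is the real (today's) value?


Formula: Real value = nominal / (1 + inflation)^years
Price level: (1 + 0.0293)^5 = 1.15534
Real value = $65,800.00 / 1.15534 = $56,952.92

$56,952.92


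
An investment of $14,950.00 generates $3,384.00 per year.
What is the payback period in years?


Formula: Payback = investment / annual cash flow
Substituting: Payback = $14,950.00 / $3,384.00
Payback = 4.4178 years

4.4178 years
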